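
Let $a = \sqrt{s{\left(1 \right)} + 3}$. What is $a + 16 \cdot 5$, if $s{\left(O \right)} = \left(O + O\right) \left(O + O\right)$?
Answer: $80 + \sqrt{7} \approx 82.646$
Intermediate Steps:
$s{\left(O \right)} = 4 O^{2}$ ($s{\left(O \right)} = 2 O 2 O = 4 O^{2}$)
$a = \sqrt{7}$ ($a = \sqrt{4 \cdot 1^{2} + 3} = \sqrt{4 \cdot 1 + 3} = \sqrt{4 + 3} = \sqrt{7} \approx 2.6458$)
$a + 16 \cdot 5 = \sqrt{7} + 16 \cdot 5 = \sqrt{7} + 80 = 80 + \sqrt{7}$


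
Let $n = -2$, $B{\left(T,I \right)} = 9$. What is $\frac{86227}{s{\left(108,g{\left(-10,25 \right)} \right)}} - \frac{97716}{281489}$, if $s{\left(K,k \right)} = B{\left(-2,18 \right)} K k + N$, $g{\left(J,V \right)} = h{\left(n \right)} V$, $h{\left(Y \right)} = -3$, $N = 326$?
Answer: $- \frac{31363592987}{20428782686} \approx -1.5353$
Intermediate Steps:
$g{\left(J,V \right)} = - 3 V$
$s{\left(K,k \right)} = 326 + 9 K k$ ($s{\left(K,k \right)} = 9 K k + 326 = 326 + 9 K k$)
$\frac{86227}{s{\left(108,g{\left(-10,25 \right)} \right)}} - \frac{97716}{281489} = \frac{86227}{326 + 9 \cdot 108 \left(\left(-3\right) 25\right)} - \frac{97716}{281489} = \frac{86227}{326 + 9 \cdot 108 \left(-75\right)} - \frac{97716}{281489} = \frac{86227}{326 - 72900} - \frac{97716}{281489} = \frac{86227}{-72574} - \frac{97716}{281489} = 86227 \left(- \frac{1}{72574}\right) - \frac{97716}{281489} = - \frac{86227}{72574} - \frac{97716}{281489} = - \frac{31363592987}{20428782686}$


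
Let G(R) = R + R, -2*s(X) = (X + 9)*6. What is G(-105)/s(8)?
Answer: 70/17 ≈ 4.1176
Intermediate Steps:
s(X) = -27 - 3*X (s(X) = -(X + 9)*6/2 = -(9 + X)*6/2 = -(54 + 6*X)/2 = -27 - 3*X)
G(R) = 2*R
G(-105)/s(8) = (2*(-105))/(-27 - 3*8) = -210/(-27 - 24) = -210/(-51) = -210*(-1/51) = 70/17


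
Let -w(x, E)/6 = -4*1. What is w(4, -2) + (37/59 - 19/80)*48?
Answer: 12597/295 ≈ 42.702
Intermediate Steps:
w(x, E) = 24 (w(x, E) = -(-24) = -6*(-4) = 24)
w(4, -2) + (37/59 - 19/80)*48 = 24 + (37/59 - 19/80)*48 = 24 + (1839/4720)*48 = 24 + 5517/295 = 12597/295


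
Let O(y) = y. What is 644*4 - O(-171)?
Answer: 2747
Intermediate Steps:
644*4 - O(-171) = 644*4 - 1*(-171) = 2576 + 171 = 2747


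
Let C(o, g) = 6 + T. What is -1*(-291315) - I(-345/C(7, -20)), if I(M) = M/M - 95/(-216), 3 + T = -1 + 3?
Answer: 62923729/216 ≈ 2.9131e+5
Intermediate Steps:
T = -1 (T = -3 + (-1 + 3) = -3 + 2 = -1)
C(o, g) = 5 (C(o, g) = 6 - 1 = 5)
I(M) = 311/216 (I(M) = 1 - 95*(-1/216) = 1 + 95/216 = 311/216)
-1*(-291315) - I(-345/C(7, -20)) = -1*(-291315) - 1*311/216 = 291315 - 311/216 = 62923729/216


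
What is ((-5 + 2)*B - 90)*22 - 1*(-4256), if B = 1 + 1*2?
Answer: 2078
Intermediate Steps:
B = 3 (B = 1 + 2 = 3)
((-5 + 2)*B - 90)*22 - 1*(-4256) = ((-5 + 2)*3 - 90)*22 - 1*(-4256) = (-3*3 - 90)*22 + 4256 = (-9 - 90)*22 + 4256 = -99*22 + 4256 = -2178 + 4256 = 2078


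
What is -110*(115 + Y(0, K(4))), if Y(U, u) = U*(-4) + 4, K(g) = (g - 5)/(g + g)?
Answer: -13090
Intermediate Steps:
K(g) = (-5 + g)/(2*g) (K(g) = (-5 + g)/((2*g)) = (-5 + g)*(1/(2*g)) = (-5 + g)/(2*g))
Y(U, u) = 4 - 4*U (Y(U, u) = -4*U + 4 = 4 - 4*U)
-110*(115 + Y(0, K(4))) = -110*(115 + (4 - 4*0)) = -110*(115 + (4 + 0)) = -110*(115 + 4) = -110*119 = -13090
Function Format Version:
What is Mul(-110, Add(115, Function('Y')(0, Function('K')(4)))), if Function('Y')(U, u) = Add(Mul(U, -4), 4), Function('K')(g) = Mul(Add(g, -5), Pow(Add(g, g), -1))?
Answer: -13090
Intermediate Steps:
Function('K')(g) = Mul(Rational(1, 2), Pow(g, -1), Add(-5, g)) (Function('K')(g) = Mul(Add(-5, g), Pow(Mul(2, g), -1)) = Mul(Add(-5, g), Mul(Rational(1, 2), Pow(g, -1))) = Mul(Rational(1, 2), Pow(g, -1), Add(-5, g)))
Function('Y')(U, u) = Add(4, Mul(-4, U)) (Function('Y')(U, u) = Add(Mul(-4, U), 4) = Add(4, Mul(-4, U)))
Mul(-110, Add(115, Function('Y')(0, Function('K')(4)))) = Mul(-110, Add(115, Add(4, Mul(-4, 0)))) = Mul(-110, Add(115, Add(4, 0))) = Mul(-110, Add(115, 4)) = Mul(-110, 119) = -13090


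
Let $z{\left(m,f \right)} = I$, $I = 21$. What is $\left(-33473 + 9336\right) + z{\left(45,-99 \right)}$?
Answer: $-24116$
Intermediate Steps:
$z{\left(m,f \right)} = 21$
$\left(-33473 + 9336\right) + z{\left(45,-99 \right)} = \left(-33473 + 9336\right) + 21 = -24137 + 21 = -24116$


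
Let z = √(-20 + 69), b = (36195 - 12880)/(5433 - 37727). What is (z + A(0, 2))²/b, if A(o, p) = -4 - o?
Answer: -290646/23315 ≈ -12.466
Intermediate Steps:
b = -23315/32294 (b = 23315/(-32294) = 23315*(-1/32294) = -23315/32294 ≈ -0.72196)
z = 7 (z = √49 = 7)
(z + A(0, 2))²/b = (7 + (-4 - 1*0))²/(-23315/32294) = (7 + (-4 + 0))²*(-32294/23315) = (7 - 4)²*(-32294/23315) = 3²*(-32294/23315) = 9*(-32294/23315) = -290646/23315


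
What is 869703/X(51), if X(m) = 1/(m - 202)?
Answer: -131325153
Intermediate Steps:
X(m) = 1/(-202 + m)
869703/X(51) = 869703/(1/(-202 + 51)) = 869703/(1/(-151)) = 869703/(-1/151) = 869703*(-151) = -131325153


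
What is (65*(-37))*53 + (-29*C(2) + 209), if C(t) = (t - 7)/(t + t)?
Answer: -508879/4 ≈ -1.2722e+5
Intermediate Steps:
C(t) = (-7 + t)/(2*t) (C(t) = (-7 + t)/((2*t)) = (-7 + t)*(1/(2*t)) = (-7 + t)/(2*t))
(65*(-37))*53 + (-29*C(2) + 209) = (65*(-37))*53 + (-29*(-7 + 2)/(2*2) + 209) = -2405*53 + (-29*(-5)/(2*2) + 209) = -127465 + (-29*(-5/4) + 209) = -127465 + (145/4 + 209) = -127465 + 981/4 = -508879/4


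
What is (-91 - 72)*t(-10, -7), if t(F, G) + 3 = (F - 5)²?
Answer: -36186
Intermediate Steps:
t(F, G) = -3 + (-5 + F)² (t(F, G) = -3 + (F - 5)² = -3 + (-5 + F)²)
(-91 - 72)*t(-10, -7) = (-91 - 72)*(-3 + (-5 - 10)²) = -163*(-3 + (-15)²) = -163*(-3 + 225) = -163*222 = -36186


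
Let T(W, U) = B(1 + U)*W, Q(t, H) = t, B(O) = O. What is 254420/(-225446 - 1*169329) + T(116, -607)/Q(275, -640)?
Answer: -1112842756/4342525 ≈ -256.27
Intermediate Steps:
T(W, U) = W*(1 + U) (T(W, U) = (1 + U)*W = W*(1 + U))
254420/(-225446 - 1*169329) + T(116, -607)/Q(275, -640) = 254420/(-225446 - 1*169329) + (116*(1 - 607))/275 = 254420/(-225446 - 169329) + (116*(-606))*(1/275) = 254420/(-394775) - 70296*1/275 = 254420*(-1/394775) - 70296/275 = -50884/78955 - 70296/275 = -1112842756/4342525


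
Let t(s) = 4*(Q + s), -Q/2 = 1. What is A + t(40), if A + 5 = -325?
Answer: -178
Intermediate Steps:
Q = -2 (Q = -2*1 = -2)
A = -330 (A = -5 - 325 = -330)
t(s) = -8 + 4*s (t(s) = 4*(-2 + s) = -8 + 4*s)
A + t(40) = -330 + (-8 + 4*40) = -330 + (-8 + 160) = -330 + 152 = -178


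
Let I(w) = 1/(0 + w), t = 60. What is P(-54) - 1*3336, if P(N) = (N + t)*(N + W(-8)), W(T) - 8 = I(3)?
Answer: -3610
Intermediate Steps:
I(w) = 1/w
W(T) = 25/3 (W(T) = 8 + 1/3 = 25/3)
P(N) = (60 + N)*(25/3 + N) (P(N) = (N + 60)*(N + 25/3) = (60 + N)*(25/3 + N))
P(-54) - 1*3336 = (500 + (-54)**2 + (205/3)*(-54)) - 1*3336 = (500 + 2916 - 3690) - 3336 = -274 - 3336 = -3610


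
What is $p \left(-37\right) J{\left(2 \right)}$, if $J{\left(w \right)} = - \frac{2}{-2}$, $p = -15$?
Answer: $555$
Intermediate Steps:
$J{\left(w \right)} = 1$ ($J{\left(w \right)} = \left(-2\right) \left(- \frac{1}{2}\right) = 1$)
$p \left(-37\right) J{\left(2 \right)} = \left(-15\right) \left(-37\right) 1 = 555 \cdot 1 = 555$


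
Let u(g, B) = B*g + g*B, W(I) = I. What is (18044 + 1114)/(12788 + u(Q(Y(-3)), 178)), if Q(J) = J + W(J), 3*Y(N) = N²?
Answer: 9579/7462 ≈ 1.2837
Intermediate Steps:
Y(N) = N²/3
Q(J) = 2*J (Q(J) = J + J = 2*J)
u(g, B) = 2*B*g (u(g, B) = B*g + B*g = 2*B*g)
(18044 + 1114)/(12788 + u(Q(Y(-3)), 178)) = (18044 + 1114)/(12788 + 2*178*(2*((⅓)*(-3)²))) = 19158/(12788 + 2*178*(2*((⅓)*9))) = 19158/(12788 + 2*178*(2*3)) = 19158/(12788 + 2*178*6) = 19158/(12788 + 2136) = 19158/14924 = 19158*(1/14924) = 9579/7462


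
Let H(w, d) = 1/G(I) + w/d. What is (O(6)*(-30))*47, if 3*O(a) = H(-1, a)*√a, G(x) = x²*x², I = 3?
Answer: 5875*√6/81 ≈ 177.66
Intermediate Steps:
G(x) = x⁴
H(w, d) = 1/81 + w/d (H(w, d) = 1/3⁴ + w/d = 1/81 + w/d)
O(a) = (-1 + a/81)/(3*√a) (O(a) = (((-1 + a/81)/a)*√a)/3 = ((-1 + a/81)/√a)/3 = (-1 + a/81)/(3*√a))
(O(6)*(-30))*47 = (((-81 + 6)/(243*√6))*(-30))*47 = (((1/243)*(√6/6)*(-75))*(-30))*47 = (-25*√6/486*(-30))*47 = (125*√6/81)*47 = 5875*√6/81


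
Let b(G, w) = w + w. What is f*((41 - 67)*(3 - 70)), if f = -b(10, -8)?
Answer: 27872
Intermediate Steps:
b(G, w) = 2*w
f = 16 (f = -2*(-8) = -1*(-16) = 16)
f*((41 - 67)*(3 - 70)) = 16*((41 - 67)*(3 - 70)) = 16*(-26*(-67)) = 16*1742 = 27872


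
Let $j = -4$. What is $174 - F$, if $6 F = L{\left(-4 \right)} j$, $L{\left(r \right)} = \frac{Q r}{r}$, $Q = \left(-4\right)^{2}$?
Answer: $\frac{554}{3} \approx 184.67$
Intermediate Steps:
$Q = 16$
$L{\left(r \right)} = 16$ ($L{\left(r \right)} = \frac{16 r}{r} = 16$)
$F = - \frac{32}{3}$ ($F = \frac{16 \left(-4\right)}{6} = \frac{1}{6} \left(-64\right) = - \frac{32}{3} \approx -10.667$)
$174 - F = 174 - - \frac{32}{3} = 174 + \frac{32}{3} = \frac{554}{3}$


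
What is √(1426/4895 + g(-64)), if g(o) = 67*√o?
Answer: √(6980270 + 12843109400*I)/4895 ≈ 16.375 + 16.366*I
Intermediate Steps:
√(1426/4895 + g(-64)) = √(1426/4895 + 67*√(-64)) = √(1426*(1/4895) + 67*(8*I)) = √(1426/4895 + 536*I)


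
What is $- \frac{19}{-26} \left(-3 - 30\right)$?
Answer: $- \frac{627}{26} \approx -24.115$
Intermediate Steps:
$- \frac{19}{-26} \left(-3 - 30\right) = \left(-19\right) \left(- \frac{1}{26}\right) \left(-33\right) = \frac{19}{26} \left(-33\right) = - \frac{627}{26}$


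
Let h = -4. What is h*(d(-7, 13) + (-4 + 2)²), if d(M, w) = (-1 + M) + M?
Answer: 44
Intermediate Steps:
d(M, w) = -1 + 2*M
h*(d(-7, 13) + (-4 + 2)²) = -4*((-1 + 2*(-7)) + (-4 + 2)²) = -4*((-1 - 14) + (-2)²) = -4*(-15 + 4) = -4*(-11) = 44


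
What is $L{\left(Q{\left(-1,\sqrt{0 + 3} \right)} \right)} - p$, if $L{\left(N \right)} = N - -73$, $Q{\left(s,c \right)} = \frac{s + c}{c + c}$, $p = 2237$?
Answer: $- \frac{4327}{2} - \frac{\sqrt{3}}{6} \approx -2163.8$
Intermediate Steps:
$Q{\left(s,c \right)} = \frac{c + s}{2 c}$
$L{\left(N \right)} = 73 + N$ ($L{\left(N \right)} = N + 73 = 73 + N$)
$L{\left(Q{\left(-1,\sqrt{0 + 3} \right)} \right)} - p = \left(73 + \frac{\sqrt{0 + 3} - 1}{2 \sqrt{0 + 3}}\right) - 2237 = \left(73 + \frac{\sqrt{3} - 1}{2 \sqrt{3}}\right) - 2237 = \left(73 + \frac{\frac{\sqrt{3}}{3} \left(-1 + \sqrt{3}\right)}{2}\right) - 2237 = \left(73 + \frac{\sqrt{3} \left(-1 + \sqrt{3}\right)}{6}\right) - 2237 = -2164 + \frac{\sqrt{3} \left(-1 + \sqrt{3}\right)}{6}$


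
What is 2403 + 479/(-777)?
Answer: 1866652/777 ≈ 2402.4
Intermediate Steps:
2403 + 479/(-777) = 2403 + 479*(-1/777) = 2403 - 479/777 = 1866652/777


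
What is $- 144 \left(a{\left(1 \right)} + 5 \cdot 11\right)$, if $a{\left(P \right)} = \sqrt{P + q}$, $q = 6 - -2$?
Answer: $-8352$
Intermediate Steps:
$q = 8$ ($q = 6 + 2 = 8$)
$a{\left(P \right)} = \sqrt{8 + P}$ ($a{\left(P \right)} = \sqrt{P + 8} = \sqrt{8 + P}$)
$- 144 \left(a{\left(1 \right)} + 5 \cdot 11\right) = - 144 \left(\sqrt{8 + 1} + 5 \cdot 11\right) = - 144 \left(\sqrt{9} + 55\right) = - 144 \left(3 + 55\right) = \left(-144\right) 58 = -8352$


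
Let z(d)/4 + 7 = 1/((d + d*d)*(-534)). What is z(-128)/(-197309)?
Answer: 60764929/428195256384 ≈ 0.00014191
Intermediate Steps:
z(d) = -28 - 2/(267*(d + d**2)) (z(d) = -28 + 4*(1/((d + d*d)*(-534))) = -28 + 4*(-1/534/(d + d**2)) = -28 + 4*(-1/(534*(d + d**2))) = -28 - 2/(267*(d + d**2)))
z(-128)/(-197309) = ((2/267)*(-1 - 3738*(-128) - 3738*(-128)**2)/(-128*(1 - 128)))/(-197309) = ((2/267)*(-1/128)*(-1 + 478464 - 3738*16384)/(-127))*(-1/197309) = ((2/267)*(-1/128)*(-1/127)*(-1 + 478464 - 61243392))*(-1/197309) = ((2/267)*(-1/128)*(-1/127)*(-60764929))*(-1/197309) = -60764929/2170176*(-1/197309) = 60764929/428195256384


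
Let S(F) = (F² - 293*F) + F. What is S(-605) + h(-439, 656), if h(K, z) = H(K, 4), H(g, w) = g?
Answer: 542246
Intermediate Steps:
h(K, z) = K
S(F) = F² - 292*F
S(-605) + h(-439, 656) = -605*(-292 - 605) - 439 = -605*(-897) - 439 = 542685 - 439 = 542246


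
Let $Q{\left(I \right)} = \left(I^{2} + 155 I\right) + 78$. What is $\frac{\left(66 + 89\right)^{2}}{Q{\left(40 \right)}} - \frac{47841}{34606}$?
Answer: $\frac{8740726}{5242809} \approx 1.6672$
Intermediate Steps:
$Q{\left(I \right)} = 78 + I^{2} + 155 I$
$\frac{\left(66 + 89\right)^{2}}{Q{\left(40 \right)}} - \frac{47841}{34606} = \frac{\left(66 + 89\right)^{2}}{78 + 40^{2} + 155 \cdot 40} - \frac{47841}{34606} = \frac{155^{2}}{78 + 1600 + 6200} - \frac{47841}{34606} = \frac{24025}{7878} - \frac{47841}{34606} = \frac{8740726}{5242809}$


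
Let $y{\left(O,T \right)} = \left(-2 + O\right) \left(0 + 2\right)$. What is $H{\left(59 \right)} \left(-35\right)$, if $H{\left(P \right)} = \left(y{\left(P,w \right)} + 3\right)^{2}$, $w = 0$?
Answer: $-479115$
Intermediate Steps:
$y{\left(O,T \right)} = -4 + 2 O$ ($y{\left(O,T \right)} = \left(-2 + O\right) 2 = -4 + 2 O$)
$H{\left(P \right)} = \left(-1 + 2 P\right)^{2}$ ($H{\left(P \right)} = \left(\left(-4 + 2 P\right) + 3\right)^{2} = \left(-1 + 2 P\right)^{2}$)
$H{\left(59 \right)} \left(-35\right) = \left(-1 + 2 \cdot 59\right)^{2} \left(-35\right) = \left(-1 + 118\right)^{2} \left(-35\right) = 117^{2} \left(-35\right) = 13689 \left(-35\right) = -479115$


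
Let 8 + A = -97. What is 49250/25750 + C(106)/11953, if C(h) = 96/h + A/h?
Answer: 249601619/130502854 ≈ 1.9126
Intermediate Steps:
A = -105 (A = -8 - 97 = -105)
C(h) = -9/h (C(h) = 96/h - 105/h = -9/h)
49250/25750 + C(106)/11953 = 49250/25750 - 9/106/11953 = 49250*(1/25750) - 9*1/106*(1/11953) = 197/103 - 9/106*1/11953 = 197/103 - 9/1267018 = 249601619/130502854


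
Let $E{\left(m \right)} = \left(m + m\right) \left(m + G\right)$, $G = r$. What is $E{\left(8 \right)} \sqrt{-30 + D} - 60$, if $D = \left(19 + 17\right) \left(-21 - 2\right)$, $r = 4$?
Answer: $-60 + 192 i \sqrt{858} \approx -60.0 + 5624.0 i$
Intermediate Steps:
$D = -828$ ($D = 36 \left(-23\right) = -828$)
$G = 4$
$E{\left(m \right)} = 2 m \left(4 + m\right)$ ($E{\left(m \right)} = \left(m + m\right) \left(m + 4\right) = 2 m \left(4 + m\right)$)
$E{\left(8 \right)} \sqrt{-30 + D} - 60 = 2 \cdot 8 \left(4 + 8\right) \sqrt{-30 - 828} - 60 = 2 \cdot 8 \cdot 12 \sqrt{-858} - 60 = 192 i \sqrt{858} - 60 = -60 + 192 i \sqrt{858}$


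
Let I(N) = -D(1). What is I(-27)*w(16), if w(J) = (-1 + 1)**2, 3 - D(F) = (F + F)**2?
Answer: 0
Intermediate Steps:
D(F) = 3 - 4*F**2 (D(F) = 3 - (F + F)**2 = 3 - (2*F)**2 = 3 - 4*F**2)
w(J) = 0 (w(J) = 0**2 = 0)
I(N) = 1 (I(N) = -(3 - 4*1**2) = -(3 - 4*1) = -(3 - 4) = -1*(-1) = 1)
I(-27)*w(16) = 1*0 = 0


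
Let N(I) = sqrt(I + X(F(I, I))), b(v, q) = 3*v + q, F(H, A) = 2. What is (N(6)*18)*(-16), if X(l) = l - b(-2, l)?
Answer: -576*sqrt(3) ≈ -997.66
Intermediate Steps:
b(v, q) = q + 3*v
X(l) = 6 (X(l) = l - (l + 3*(-2)) = l - (l - 6) = l - (-6 + l) = l + (6 - l) = 6)
N(I) = sqrt(6 + I) (N(I) = sqrt(I + 6) = sqrt(6 + I))
(N(6)*18)*(-16) = (sqrt(6 + 6)*18)*(-16) = (sqrt(12)*18)*(-16) = ((2*sqrt(3))*18)*(-16) = (36*sqrt(3))*(-16) = -576*sqrt(3)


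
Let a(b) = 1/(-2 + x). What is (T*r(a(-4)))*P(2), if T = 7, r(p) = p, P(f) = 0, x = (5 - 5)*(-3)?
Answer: 0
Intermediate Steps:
x = 0 (x = 0*(-3) = 0)
a(b) = -½ (a(b) = 1/(-2 + 0) = 1/(-2) = -½)
(T*r(a(-4)))*P(2) = (7*(-½))*0 = -7/2*0 = 0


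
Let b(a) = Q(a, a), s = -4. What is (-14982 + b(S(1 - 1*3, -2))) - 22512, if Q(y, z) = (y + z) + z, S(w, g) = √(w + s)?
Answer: -37494 + 3*I*√6 ≈ -37494.0 + 7.3485*I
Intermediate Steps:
S(w, g) = √(-4 + w) (S(w, g) = √(w - 4) = √(-4 + w))
Q(y, z) = y + 2*z
b(a) = 3*a (b(a) = a + 2*a = 3*a)
(-14982 + b(S(1 - 1*3, -2))) - 22512 = (-14982 + 3*√(-4 + (1 - 1*3))) - 22512 = (-14982 + 3*√(-4 + (1 - 3))) - 22512 = (-14982 + 3*√(-4 - 2)) - 22512 = (-14982 + 3*√(-6)) - 22512 = (-14982 + 3*(I*√6)) - 22512 = (-14982 + 3*I*√6) - 22512 = -37494 + 3*I*√6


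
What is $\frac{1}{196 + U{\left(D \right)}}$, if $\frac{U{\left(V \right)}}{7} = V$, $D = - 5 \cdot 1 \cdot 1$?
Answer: $\frac{1}{161} \approx 0.0062112$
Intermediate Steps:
$D = -5$ ($D = \left(-5\right) 1 = -5$)
$U{\left(V \right)} = 7 V$
$\frac{1}{196 + U{\left(D \right)}} = \frac{1}{196 + 7 \left(-5\right)} = \frac{1}{196 - 35} = \frac{1}{161}$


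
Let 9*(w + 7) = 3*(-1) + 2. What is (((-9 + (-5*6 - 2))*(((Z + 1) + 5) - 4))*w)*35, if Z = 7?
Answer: 91840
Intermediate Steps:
w = -64/9 (w = -7 + (3*(-1) + 2)/9 = -7 + (-3 + 2)/9 = -7 + (⅑)*(-1) = -7 - ⅑ = -64/9 ≈ -7.1111)
(((-9 + (-5*6 - 2))*(((Z + 1) + 5) - 4))*w)*35 = (((-9 + (-5*6 - 2))*(((7 + 1) + 5) - 4))*(-64/9))*35 = (((-9 + (-30 - 2))*((8 + 5) - 4))*(-64/9))*35 = (((-9 - 32)*(13 - 4))*(-64/9))*35 = (-41*9*(-64/9))*35 = -369*(-64/9)*35 = 2624*35 = 91840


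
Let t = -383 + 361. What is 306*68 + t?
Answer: 20786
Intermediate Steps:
t = -22
306*68 + t = 306*68 - 22 = 20808 - 22 = 20786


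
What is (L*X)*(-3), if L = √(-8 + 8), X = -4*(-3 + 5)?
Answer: 0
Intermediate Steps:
X = -8 (X = -4*2 = -8)
L = 0 (L = √0 = 0)
(L*X)*(-3) = (0*(-8))*(-3) = 0*(-3) = 0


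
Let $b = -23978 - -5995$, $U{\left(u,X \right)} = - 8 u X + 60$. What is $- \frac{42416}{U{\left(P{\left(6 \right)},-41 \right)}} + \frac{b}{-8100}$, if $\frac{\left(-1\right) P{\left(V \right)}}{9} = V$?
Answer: $\frac{55083793}{11915100} \approx 4.623$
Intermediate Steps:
$P{\left(V \right)} = - 9 V$
$U{\left(u,X \right)} = 60 - 8 X u$ ($U{\left(u,X \right)} = - 8 X u + 60 = 60 - 8 X u$)
$b = -17983$ ($b = -23978 + 5995 = -17983$)
$- \frac{42416}{U{\left(P{\left(6 \right)},-41 \right)}} + \frac{b}{-8100} = - \frac{42416}{60 - - 328 \left(\left(-9\right) 6\right)} - \frac{17983}{-8100} = - \frac{42416}{60 - \left(-328\right) \left(-54\right)} - - \frac{17983}{8100} = - \frac{42416}{60 - 17712} + \frac{17983}{8100} = - \frac{42416}{-17652} + \frac{17983}{8100} = \left(-42416\right) \left(- \frac{1}{17652}\right) + \frac{17983}{8100} = \frac{10604}{4413} + \frac{17983}{8100} = \frac{55083793}{11915100}$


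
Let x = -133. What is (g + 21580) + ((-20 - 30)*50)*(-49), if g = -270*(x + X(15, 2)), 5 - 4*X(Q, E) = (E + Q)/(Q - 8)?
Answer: 1258715/7 ≈ 1.7982e+5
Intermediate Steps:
X(Q, E) = 5/4 - (E + Q)/(4*(-8 + Q)) (X(Q, E) = 5/4 - (E + Q)/(4*(Q - 8)) = 5/4 - (E + Q)/(4*(-8 + Q)))
g = 250155/7 (g = -270*(-133 + (-10 + 15 - 1/4*2)/(-8 + 15)) = -270*(-133 + (-10 + 15 - 1/2)/7) = -270*(-133 + (1/7)*(9/2)) = -270*(-133 + 9/14) = -270*(-1853/14) = 250155/7 ≈ 35736.)
(g + 21580) + ((-20 - 30)*50)*(-49) = (250155/7 + 21580) + ((-20 - 30)*50)*(-49) = 401215/7 - 50*50*(-49) = 401215/7 - 2500*(-49) = 401215/7 + 122500 = 1258715/7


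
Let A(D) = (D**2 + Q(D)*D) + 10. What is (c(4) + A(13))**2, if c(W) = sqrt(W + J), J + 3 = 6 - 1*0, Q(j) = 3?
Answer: (218 + sqrt(7))**2 ≈ 48685.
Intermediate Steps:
A(D) = 10 + D**2 + 3*D (A(D) = (D**2 + 3*D) + 10 = 10 + D**2 + 3*D)
J = 3 (J = -3 + (6 - 1*0) = -3 + (6 + 0) = -3 + 6 = 3)
c(W) = sqrt(3 + W) (c(W) = sqrt(W + 3) = sqrt(3 + W))
(c(4) + A(13))**2 = (sqrt(3 + 4) + (10 + 13**2 + 3*13))**2 = (sqrt(7) + (10 + 169 + 39))**2 = (sqrt(7) + 218)**2 = (218 + sqrt(7))**2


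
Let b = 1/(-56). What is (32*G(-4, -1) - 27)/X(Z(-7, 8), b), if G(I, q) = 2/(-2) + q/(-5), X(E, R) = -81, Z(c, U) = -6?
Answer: 263/405 ≈ 0.64938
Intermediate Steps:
b = -1/56 ≈ -0.017857
G(I, q) = -1 - q/5 (G(I, q) = 2*(-1/2) + q*(-1/5) = -1 - q/5)
(32*G(-4, -1) - 27)/X(Z(-7, 8), b) = (32*(-1 - 1/5*(-1)) - 27)/(-81) = (32*(-1 + 1/5) - 27)*(-1/81) = (32*(-4/5) - 27)*(-1/81) = (-128/5 - 27)*(-1/81) = -263/5*(-1/81) = 263/405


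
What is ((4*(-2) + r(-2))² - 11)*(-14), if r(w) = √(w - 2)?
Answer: -686 + 448*I ≈ -686.0 + 448.0*I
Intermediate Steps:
r(w) = √(-2 + w)
((4*(-2) + r(-2))² - 11)*(-14) = ((4*(-2) + √(-2 - 2))² - 11)*(-14) = ((-8 + √(-4))² - 11)*(-14) = ((-8 + 2*I)² - 11)*(-14) = (-11 + (-8 + 2*I)²)*(-14) = 154 - 14*(-8 + 2*I)²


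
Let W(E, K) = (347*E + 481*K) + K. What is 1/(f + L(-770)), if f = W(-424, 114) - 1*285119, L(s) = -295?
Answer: -1/377594 ≈ -2.6483e-6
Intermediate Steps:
W(E, K) = 347*E + 482*K
f = -377299 (f = (347*(-424) + 482*114) - 1*285119 = (-147128 + 54948) - 285119 = -92180 - 285119 = -377299)
1/(f + L(-770)) = 1/(-377299 - 295) = 1/(-377594) = -1/377594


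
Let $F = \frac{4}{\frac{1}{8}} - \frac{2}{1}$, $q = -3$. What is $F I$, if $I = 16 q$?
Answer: $-1440$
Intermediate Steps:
$I = -48$ ($I = 16 \left(-3\right) = -48$)
$F = 30$ ($F = 4 \frac{1}{\frac{1}{8}} - 2 = 4 \cdot 8 - 2 = 32 - 2 = 30$)
$F I = 30 \left(-48\right) = -1440$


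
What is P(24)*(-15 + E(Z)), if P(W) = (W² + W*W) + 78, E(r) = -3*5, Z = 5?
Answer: -36900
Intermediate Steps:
E(r) = -15
P(W) = 78 + 2*W² (P(W) = (W² + W²) + 78 = 2*W² + 78 = 78 + 2*W²)
P(24)*(-15 + E(Z)) = (78 + 2*24²)*(-15 - 15) = (78 + 2*576)*(-30) = (78 + 1152)*(-30) = 1230*(-30) = -36900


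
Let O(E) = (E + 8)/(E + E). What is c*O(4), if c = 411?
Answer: 1233/2 ≈ 616.50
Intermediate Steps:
O(E) = (8 + E)/(2*E) (O(E) = (8 + E)/((2*E)) = (8 + E)*(1/(2*E)) = (8 + E)/(2*E))
c*O(4) = 411*((1/2)*(8 + 4)/4) = 411*((1/2)*(1/4)*12) = 411*(3/2) = 1233/2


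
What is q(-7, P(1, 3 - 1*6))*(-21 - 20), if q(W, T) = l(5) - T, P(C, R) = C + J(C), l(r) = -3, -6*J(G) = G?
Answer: 943/6 ≈ 157.17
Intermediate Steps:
J(G) = -G/6
P(C, R) = 5*C/6 (P(C, R) = C - C/6 = 5*C/6)
q(W, T) = -3 - T
q(-7, P(1, 3 - 1*6))*(-21 - 20) = (-3 - 5/6)*(-21 - 20) = (-3 - 1*⅚)*(-41) = (-3 - ⅚)*(-41) = -23/6*(-41) = 943/6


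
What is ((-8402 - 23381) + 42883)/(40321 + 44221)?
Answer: 5550/42271 ≈ 0.13130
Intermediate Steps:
((-8402 - 23381) + 42883)/(40321 + 44221) = (-31783 + 42883)/84542 = 11100*(1/84542) = 5550/42271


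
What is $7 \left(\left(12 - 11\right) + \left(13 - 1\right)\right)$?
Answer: $91$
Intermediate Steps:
$7 \left(\left(12 - 11\right) + \left(13 - 1\right)\right) = 7 \left(1 + \left(13 - 1\right)\right) = 7 \left(1 + 12\right) = 7 \cdot 13 = 91$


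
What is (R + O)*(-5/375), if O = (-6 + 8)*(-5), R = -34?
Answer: 44/75 ≈ 0.58667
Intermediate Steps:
O = -10 (O = 2*(-5) = -10)
(R + O)*(-5/375) = (-34 - 10)*(-5/375) = -(-220)/375 = -44*(-1/75) = 44/75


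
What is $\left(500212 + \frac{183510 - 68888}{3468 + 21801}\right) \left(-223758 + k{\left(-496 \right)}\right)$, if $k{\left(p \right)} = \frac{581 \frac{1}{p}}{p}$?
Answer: $- \frac{347902880190966021275}{3108289152} \approx -1.1193 \cdot 10^{11}$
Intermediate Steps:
$k{\left(p \right)} = \frac{581}{p^{2}}$
$\left(500212 + \frac{183510 - 68888}{3468 + 21801}\right) \left(-223758 + k{\left(-496 \right)}\right) = \left(500212 + \frac{183510 - 68888}{3468 + 21801}\right) \left(-223758 + \frac{581}{246016}\right) = \left(500212 + \frac{114622}{25269}\right) \left(-223758 + 581 \cdot \frac{1}{246016}\right) = \left(500212 + 114622 \cdot \frac{1}{25269}\right) \left(-223758 + \frac{581}{246016}\right) = \left(500212 + \frac{114622}{25269}\right) \left(- \frac{55048047547}{246016}\right) = \frac{12639971650}{25269} \left(- \frac{55048047547}{246016}\right) = - \frac{347902880190966021275}{3108289152}$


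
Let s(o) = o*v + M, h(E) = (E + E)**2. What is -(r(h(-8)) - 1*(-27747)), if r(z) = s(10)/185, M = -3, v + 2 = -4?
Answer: -5133132/185 ≈ -27747.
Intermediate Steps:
v = -6 (v = -2 - 4 = -6)
h(E) = 4*E**2 (h(E) = (2*E)**2 = 4*E**2)
s(o) = -3 - 6*o (s(o) = o*(-6) - 3 = -6*o - 3 = -3 - 6*o)
r(z) = -63/185 (r(z) = (-3 - 6*10)/185 = (-3 - 60)*(1/185) = -63*1/185 = -63/185)
-(r(h(-8)) - 1*(-27747)) = -(-63/185 - 1*(-27747)) = -(-63/185 + 27747) = -1*5133132/185 = -5133132/185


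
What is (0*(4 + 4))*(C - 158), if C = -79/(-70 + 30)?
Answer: 0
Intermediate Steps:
C = 79/40 (C = -79/(-40) = -79*(-1/40) = 79/40 ≈ 1.9750)
(0*(4 + 4))*(C - 158) = (0*(4 + 4))*(79/40 - 158) = (0*8)*(-6241/40) = 0*(-6241/40) = 0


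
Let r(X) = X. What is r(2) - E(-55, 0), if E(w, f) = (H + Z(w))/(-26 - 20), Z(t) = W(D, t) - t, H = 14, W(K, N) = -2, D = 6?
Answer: 159/46 ≈ 3.4565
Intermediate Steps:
Z(t) = -2 - t
E(w, f) = -6/23 + w/46 (E(w, f) = (14 + (-2 - w))/(-26 - 20) = (12 - w)/(-46) = (12 - w)*(-1/46) = -6/23 + w/46)
r(2) - E(-55, 0) = 2 - (-6/23 + (1/46)*(-55)) = 2 - (-6/23 - 55/46) = 2 - 1*(-67/46) = 2 + 67/46 = 159/46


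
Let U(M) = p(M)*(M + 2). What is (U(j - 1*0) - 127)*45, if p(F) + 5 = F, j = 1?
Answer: -6255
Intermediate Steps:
p(F) = -5 + F
U(M) = (-5 + M)*(2 + M) (U(M) = (-5 + M)*(M + 2) = (-5 + M)*(2 + M))
(U(j - 1*0) - 127)*45 = ((-5 + (1 - 1*0))*(2 + (1 - 1*0)) - 127)*45 = ((-5 + (1 + 0))*(2 + (1 + 0)) - 127)*45 = ((-5 + 1)*(2 + 1) - 127)*45 = (-4*3 - 127)*45 = (-12 - 127)*45 = -139*45 = -6255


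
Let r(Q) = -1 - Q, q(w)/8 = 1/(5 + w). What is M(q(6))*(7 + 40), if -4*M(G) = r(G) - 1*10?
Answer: 6063/44 ≈ 137.80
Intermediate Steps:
q(w) = 8/(5 + w)
M(G) = 11/4 + G/4 (M(G) = -((-1 - G) - 1*10)/4 = -((-1 - G) - 10)/4 = -(-11 - G)/4 = 11/4 + G/4)
M(q(6))*(7 + 40) = (11/4 + (8/(5 + 6))/4)*(7 + 40) = (11/4 + (8/11)/4)*47 = (11/4 + (8*(1/11))/4)*47 = (11/4 + (¼)*(8/11))*47 = (11/4 + 2/11)*47 = (129/44)*47 = 6063/44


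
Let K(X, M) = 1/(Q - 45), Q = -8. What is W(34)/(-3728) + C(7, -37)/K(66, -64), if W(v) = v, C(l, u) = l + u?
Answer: 2963743/1864 ≈ 1590.0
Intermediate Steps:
K(X, M) = -1/53 (K(X, M) = 1/(-8 - 45) = 1/(-53) = -1/53)
W(34)/(-3728) + C(7, -37)/K(66, -64) = 34/(-3728) + (7 - 37)/(-1/53) = 34*(-1/3728) - 30*(-53) = -17/1864 + 1590 = 2963743/1864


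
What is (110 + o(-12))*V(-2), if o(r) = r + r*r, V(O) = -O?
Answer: 484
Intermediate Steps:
o(r) = r + r²
(110 + o(-12))*V(-2) = (110 - 12*(1 - 12))*(-1*(-2)) = (110 - 12*(-11))*2 = (110 + 132)*2 = 242*2 = 484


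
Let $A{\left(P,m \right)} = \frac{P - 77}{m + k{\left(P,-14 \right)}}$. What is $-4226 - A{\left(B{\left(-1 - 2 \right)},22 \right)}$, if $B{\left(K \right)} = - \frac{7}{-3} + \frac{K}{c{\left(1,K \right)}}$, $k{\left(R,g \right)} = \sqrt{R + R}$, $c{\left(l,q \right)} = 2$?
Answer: $- \frac{6109995}{1447} - \frac{457 \sqrt{15}}{8682} \approx -4222.7$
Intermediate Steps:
$k{\left(R,g \right)} = \sqrt{2} \sqrt{R}$ ($k{\left(R,g \right)} = \sqrt{2 R} = \sqrt{2} \sqrt{R}$)
$B{\left(K \right)} = \frac{7}{3} + \frac{K}{2}$ ($B{\left(K \right)} = - \frac{7}{-3} + \frac{K}{2} = \left(-7\right) \left(- \frac{1}{3}\right) + K \frac{1}{2} = \frac{7}{3} + \frac{K}{2}$)
$A{\left(P,m \right)} = \frac{-77 + P}{m + \sqrt{2} \sqrt{P}}$ ($A{\left(P,m \right)} = \frac{P - 77}{m + \sqrt{2} \sqrt{P}} = \frac{-77 + P}{m + \sqrt{2} \sqrt{P}}$)
$-4226 - A{\left(B{\left(-1 - 2 \right)},22 \right)} = -4226 - \frac{-77 + \left(\frac{7}{3} + \frac{-1 - 2}{2}\right)}{22 + \sqrt{2} \sqrt{\frac{7}{3} + \frac{-1 - 2}{2}}} = -4226 - \frac{-77 + \left(\frac{7}{3} + \frac{1}{2} \left(-3\right)\right)}{22 + \sqrt{2} \sqrt{\frac{7}{3} + \frac{1}{2} \left(-3\right)}} = -4226 - \frac{-77 + \left(\frac{7}{3} - \frac{3}{2}\right)}{22 + \sqrt{2} \sqrt{\frac{7}{3} - \frac{3}{2}}} = -4226 - \frac{-77 + \frac{5}{6}}{22 + \sqrt{2} \sqrt{\frac{5}{6}}} = -4226 - \frac{1}{22 + \sqrt{2} \frac{\sqrt{30}}{6}} \left(- \frac{457}{6}\right) = -4226 - \frac{1}{22 + \frac{\sqrt{15}}{3}} \left(- \frac{457}{6}\right) = -4226 - - \frac{457}{6 \left(22 + \frac{\sqrt{15}}{3}\right)} = -4226 + \frac{457}{6 \left(22 + \frac{\sqrt{15}}{3}\right)}$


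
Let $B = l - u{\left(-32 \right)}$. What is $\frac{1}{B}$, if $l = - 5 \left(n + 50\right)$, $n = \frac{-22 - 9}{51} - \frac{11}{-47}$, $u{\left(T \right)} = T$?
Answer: $- \frac{2397}{518066} \approx -0.0046268$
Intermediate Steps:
$n = - \frac{896}{2397}$ ($n = \left(-22 - 9\right) \frac{1}{51} - - \frac{11}{47} = \left(-31\right) \frac{1}{51} + \frac{11}{47} = - \frac{31}{51} + \frac{11}{47} = - \frac{896}{2397} \approx -0.3738$)
$l = - \frac{594770}{2397}$ ($l = - 5 \left(- \frac{896}{2397} + 50\right) = \left(-5\right) \frac{118954}{2397} = - \frac{594770}{2397} \approx -248.13$)
$B = - \frac{518066}{2397}$ ($B = - \frac{594770}{2397} - -32 = - \frac{594770}{2397} + 32 = - \frac{518066}{2397} \approx -216.13$)
$\frac{1}{B} = \frac{1}{- \frac{518066}{2397}} = - \frac{2397}{518066}$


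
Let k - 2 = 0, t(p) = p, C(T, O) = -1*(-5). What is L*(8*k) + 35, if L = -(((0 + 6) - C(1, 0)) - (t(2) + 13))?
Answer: 259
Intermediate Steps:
C(T, O) = 5
k = 2 (k = 2 + 0 = 2)
L = 14 (L = -(((0 + 6) - 1*5) - (2 + 13)) = -((6 - 5) - 1*15) = -(1 - 15) = -1*(-14) = 14)
L*(8*k) + 35 = 14*(8*2) + 35 = 14*16 + 35 = 224 + 35 = 259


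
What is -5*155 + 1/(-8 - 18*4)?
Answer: -62001/80 ≈ -775.01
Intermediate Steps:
-5*155 + 1/(-8 - 18*4) = -775 + 1/(-8 - 72) = -775 + 1/(-80) = -775 - 1/80 = -62001/80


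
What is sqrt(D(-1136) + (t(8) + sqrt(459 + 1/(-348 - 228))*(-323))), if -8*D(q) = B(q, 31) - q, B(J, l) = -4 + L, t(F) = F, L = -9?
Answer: sqrt(-19062 - 1938*sqrt(264383))/12 ≈ 83.979*I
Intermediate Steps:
B(J, l) = -13 (B(J, l) = -4 - 9 = -13)
D(q) = 13/8 + q/8 (D(q) = -(-13 - q)/8 = 13/8 + q/8)
sqrt(D(-1136) + (t(8) + sqrt(459 + 1/(-348 - 228))*(-323))) = sqrt((13/8 + (1/8)*(-1136)) + (8 + sqrt(459 + 1/(-348 - 228))*(-323))) = sqrt((13/8 - 142) + (8 + sqrt(459 + 1/(-576))*(-323))) = sqrt(-1123/8 + (8 + sqrt(459 - 1/576)*(-323))) = sqrt(-1123/8 + (8 + sqrt(264383/576)*(-323))) = sqrt(-1123/8 + (8 + (sqrt(264383)/24)*(-323))) = sqrt(-1123/8 + (8 - 323*sqrt(264383)/24)) = sqrt(-1059/8 - 323*sqrt(264383)/24)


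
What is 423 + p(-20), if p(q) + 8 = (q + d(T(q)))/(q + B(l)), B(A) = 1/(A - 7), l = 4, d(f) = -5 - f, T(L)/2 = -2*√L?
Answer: 25390/61 - 24*I*√5/61 ≈ 416.23 - 0.87976*I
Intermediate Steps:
T(L) = -4*√L (T(L) = 2*(-2*√L) = -4*√L)
B(A) = 1/(-7 + A)
p(q) = -8 + (-5 + q + 4*√q)/(-⅓ + q) (p(q) = -8 + (q + (-5 - (-4)*√q))/(q + 1/(-7 + 4)) = -8 + (q + (-5 + 4*√q))/(q + 1/(-3)) = -8 + (-5 + q + 4*√q)/(q - ⅓) = -8 + (-5 + q + 4*√q)/(-⅓ + q))
423 + p(-20) = 423 + (-7 - 21*(-20) + 12*√(-20))/(-1 + 3*(-20)) = 423 + (-7 + 420 + 12*(2*I*√5))/(-1 - 60) = 423 + (-7 + 420 + 24*I*√5)/(-61) = 423 - (413 + 24*I*√5)/61 = 423 + (-413/61 - 24*I*√5/61) = 25390/61 - 24*I*√5/61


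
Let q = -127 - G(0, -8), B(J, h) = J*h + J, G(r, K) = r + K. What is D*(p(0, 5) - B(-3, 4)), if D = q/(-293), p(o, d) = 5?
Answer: 2380/293 ≈ 8.1229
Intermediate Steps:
G(r, K) = K + r
B(J, h) = J + J*h
q = -119 (q = -127 - (-8 + 0) = -127 - 1*(-8) = -127 + 8 = -119)
D = 119/293 (D = -119/(-293) = -119*(-1/293) = 119/293 ≈ 0.40614)
D*(p(0, 5) - B(-3, 4)) = 119*(5 - (-3)*(1 + 4))/293 = 119*(5 - (-3)*5)/293 = 119*(5 - 1*(-15))/293 = 119*(5 + 15)/293 = (119/293)*20 = 2380/293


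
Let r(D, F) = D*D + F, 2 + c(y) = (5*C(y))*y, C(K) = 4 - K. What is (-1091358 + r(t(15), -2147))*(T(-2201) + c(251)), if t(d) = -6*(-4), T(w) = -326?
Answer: 339150076777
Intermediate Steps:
c(y) = -2 + y*(20 - 5*y) (c(y) = -2 + (5*(4 - y))*y = -2 + (20 - 5*y)*y = -2 + y*(20 - 5*y))
t(d) = 24
r(D, F) = F + D² (r(D, F) = D² + F = F + D²)
(-1091358 + r(t(15), -2147))*(T(-2201) + c(251)) = (-1091358 + (-2147 + 24²))*(-326 + (-2 - 5*251*(-4 + 251))) = (-1091358 + (-2147 + 576))*(-326 + (-2 - 5*251*247)) = (-1091358 - 1571)*(-326 + (-2 - 309985)) = -1092929*(-326 - 309987) = -1092929*(-310313) = 339150076777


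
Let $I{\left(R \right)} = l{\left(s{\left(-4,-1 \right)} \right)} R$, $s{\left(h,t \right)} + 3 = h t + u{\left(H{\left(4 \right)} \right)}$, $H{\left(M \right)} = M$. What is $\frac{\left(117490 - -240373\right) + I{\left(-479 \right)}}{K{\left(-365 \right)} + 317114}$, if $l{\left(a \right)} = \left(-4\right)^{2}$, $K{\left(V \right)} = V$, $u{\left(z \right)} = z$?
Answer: $\frac{116733}{105583} \approx 1.1056$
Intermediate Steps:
$s{\left(h,t \right)} = 1 + h t$ ($s{\left(h,t \right)} = -3 + \left(h t + 4\right) = -3 + \left(4 + h t\right) = 1 + h t$)
$l{\left(a \right)} = 16$
$I{\left(R \right)} = 16 R$
$\frac{\left(117490 - -240373\right) + I{\left(-479 \right)}}{K{\left(-365 \right)} + 317114} = \frac{\left(117490 - -240373\right) + 16 \left(-479\right)}{-365 + 317114} = \frac{\left(117490 + 240373\right) - 7664}{316749} = \left(357863 - 7664\right) \frac{1}{316749} = 350199 \cdot \frac{1}{316749} = \frac{116733}{105583}$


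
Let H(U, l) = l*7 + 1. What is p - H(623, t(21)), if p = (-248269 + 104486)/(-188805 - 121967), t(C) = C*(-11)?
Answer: 502351335/310772 ≈ 1616.5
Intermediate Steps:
t(C) = -11*C
H(U, l) = 1 + 7*l (H(U, l) = 7*l + 1 = 1 + 7*l)
p = 143783/310772 (p = -143783/(-310772) = -143783*(-1/310772) = 143783/310772 ≈ 0.46266)
p - H(623, t(21)) = 143783/310772 - (1 + 7*(-11*21)) = 143783/310772 - (1 + 7*(-231)) = 143783/310772 - (1 - 1617) = 143783/310772 - 1*(-1616) = 143783/310772 + 1616 = 502351335/310772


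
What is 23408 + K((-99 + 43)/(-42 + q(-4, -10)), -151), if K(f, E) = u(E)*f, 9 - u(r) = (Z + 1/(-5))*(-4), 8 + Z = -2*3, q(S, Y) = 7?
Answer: 583288/25 ≈ 23332.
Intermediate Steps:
Z = -14 (Z = -8 - 2*3 = -8 - 6 = -14)
u(r) = -239/5 (u(r) = 9 - (-14 + 1/(-5))*(-4) = 9 - (-14 - 1/5)*(-4) = 9 - (-71)*(-4)/5 = 9 - 1*284/5 = 9 - 284/5 = -239/5)
K(f, E) = -239*f/5
23408 + K((-99 + 43)/(-42 + q(-4, -10)), -151) = 23408 - 239*(-99 + 43)/(5*(-42 + 7)) = 23408 - (-13384)/(5*(-35)) = 23408 - (-13384)*(-1)/(5*35) = 23408 - 239/5*8/5 = 23408 - 1912/25 = 583288/25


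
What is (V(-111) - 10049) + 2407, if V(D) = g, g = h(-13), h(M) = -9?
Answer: -7651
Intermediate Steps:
g = -9
V(D) = -9
(V(-111) - 10049) + 2407 = (-9 - 10049) + 2407 = -10058 + 2407 = -7651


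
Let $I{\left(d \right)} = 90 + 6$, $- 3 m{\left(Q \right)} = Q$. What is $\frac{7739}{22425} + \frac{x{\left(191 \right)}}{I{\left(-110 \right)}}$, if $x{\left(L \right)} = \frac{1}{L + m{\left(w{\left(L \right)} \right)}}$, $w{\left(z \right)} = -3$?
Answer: $\frac{47555891}{137779200} \approx 0.34516$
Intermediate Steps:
$m{\left(Q \right)} = - \frac{Q}{3}$
$x{\left(L \right)} = \frac{1}{1 + L}$ ($x{\left(L \right)} = \frac{1}{L - -1} = \frac{1}{L + 1} = \frac{1}{1 + L}$)
$I{\left(d \right)} = 96$
$\frac{7739}{22425} + \frac{x{\left(191 \right)}}{I{\left(-110 \right)}} = \frac{7739}{22425} + \frac{1}{\left(1 + 191\right) 96} = 7739 \cdot \frac{1}{22425} + \frac{1}{192} \cdot \frac{1}{96} = \frac{7739}{22425} + \frac{1}{192} \cdot \frac{1}{96} = \frac{7739}{22425} + \frac{1}{18432} = \frac{47555891}{137779200}$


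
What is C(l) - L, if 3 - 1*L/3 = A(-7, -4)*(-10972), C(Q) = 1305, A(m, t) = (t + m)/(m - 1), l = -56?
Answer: -87927/2 ≈ -43964.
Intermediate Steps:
A(m, t) = (m + t)/(-1 + m)
L = 90537/2 (L = 9 - 3*(-7 - 4)/(-1 - 7)*(-10972) = 9 - 3*-11/(-8)*(-10972) = 9 - 3*(-⅛*(-11))*(-10972) = 9 - 33*(-10972)/8 = 9 - 3*(-30173/2) = 9 + 90519/2 = 90537/2 ≈ 45269.)
C(l) - L = 1305 - 1*90537/2 = 1305 - 90537/2 = -87927/2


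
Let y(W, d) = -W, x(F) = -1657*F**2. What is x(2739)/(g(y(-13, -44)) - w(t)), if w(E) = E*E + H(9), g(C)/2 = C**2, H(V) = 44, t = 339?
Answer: 4143671499/38209 ≈ 1.0845e+5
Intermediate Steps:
g(C) = 2*C**2
w(E) = 44 + E**2 (w(E) = E*E + 44 = E**2 + 44 = 44 + E**2)
x(2739)/(g(y(-13, -44)) - w(t)) = (-1657*2739**2)/(2*(-1*(-13))**2 - (44 + 339**2)) = (-1657*7502121)/(2*13**2 - (44 + 114921)) = -12431014497/(2*169 - 1*114965) = -12431014497/(338 - 114965) = -12431014497/(-114627) = -12431014497*(-1/114627) = 4143671499/38209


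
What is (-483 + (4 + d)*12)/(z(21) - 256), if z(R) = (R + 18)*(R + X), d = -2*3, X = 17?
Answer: -507/1226 ≈ -0.41354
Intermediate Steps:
d = -6 (d = -2*3 = -6)
z(R) = (17 + R)*(18 + R) (z(R) = (R + 18)*(R + 17) = (18 + R)*(17 + R) = (17 + R)*(18 + R))
(-483 + (4 + d)*12)/(z(21) - 256) = (-483 + (4 - 6)*12)/((306 + 21² + 35*21) - 256) = (-483 - 2*12)/((306 + 441 + 735) - 256) = (-483 - 24)/(1482 - 256) = -507/1226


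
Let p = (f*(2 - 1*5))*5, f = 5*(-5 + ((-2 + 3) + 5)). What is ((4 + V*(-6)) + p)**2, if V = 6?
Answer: 11449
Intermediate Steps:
f = 5 (f = 5*(-5 + (1 + 5)) = 5*(-5 + 6) = 5*1 = 5)
p = -75 (p = (5*(2 - 1*5))*5 = (5*(2 - 5))*5 = (5*(-3))*5 = -15*5 = -75)
((4 + V*(-6)) + p)**2 = ((4 + 6*(-6)) - 75)**2 = ((4 - 36) - 75)**2 = (-32 - 75)**2 = (-107)**2 = 11449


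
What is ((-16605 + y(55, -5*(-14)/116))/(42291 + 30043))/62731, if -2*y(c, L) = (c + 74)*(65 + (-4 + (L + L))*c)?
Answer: -157890/65794970233 ≈ -2.3997e-6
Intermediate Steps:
y(c, L) = -(65 + c*(-4 + 2*L))*(74 + c)/2 (y(c, L) = -(c + 74)*(65 + (-4 + (L + L))*c)/2 = -(74 + c)*(65 + (-4 + 2*L)*c)/2 = -(74 + c)*(65 + c*(-4 + 2*L))/2 = -(65 + c*(-4 + 2*L))*(74 + c)/2)
((-16605 + y(55, -5*(-14)/116))/(42291 + 30043))/62731 = ((-16605 + (-2405 + 2*55**2 + (231/2)*55 - 1*-5*(-14)/116*55**2 - 74*-5*(-14)/116*55))/(42291 + 30043))/62731 = ((-16605 + (-2405 + 2*3025 + 12705/2 - 1*70*(1/116)*3025 - 74*70*(1/116)*55))/72334)*(1/62731) = ((-16605 + (-2405 + 6050 + 12705/2 - 1*35/58*3025 - 74*35/58*55))*(1/72334))*(1/62731) = ((-16605 + (-2405 + 6050 + 12705/2 - 105875/58 - 71225/29))*(1/72334))*(1/62731) = ((-16605 + 165765/29)*(1/72334))*(1/62731) = -315780/29*1/72334*(1/62731) = -157890/1048843*1/62731 = -157890/65794970233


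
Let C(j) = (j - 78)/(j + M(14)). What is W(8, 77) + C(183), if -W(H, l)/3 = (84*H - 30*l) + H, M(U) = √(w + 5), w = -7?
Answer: 163790205/33491 - 105*I*√2/33491 ≈ 4890.6 - 0.0044338*I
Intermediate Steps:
M(U) = I*√2 (M(U) = √(-7 + 5) = √(-2) = I*√2)
W(H, l) = -255*H + 90*l (W(H, l) = -3*((84*H - 30*l) + H) = -3*((-30*l + 84*H) + H) = -3*(-30*l + 85*H) = -255*H + 90*l)
C(j) = (-78 + j)/(j + I*√2) (C(j) = (j - 78)/(j + I*√2) = (-78 + j)/(j + I*√2))
W(8, 77) + C(183) = (-255*8 + 90*77) + (-78 + 183)/(183 + I*√2) = (-2040 + 6930) + 105/(183 + I*√2) = 4890 + 105/(183 + I*√2)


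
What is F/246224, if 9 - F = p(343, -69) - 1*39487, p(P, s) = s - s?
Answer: 4937/30778 ≈ 0.16041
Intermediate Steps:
p(P, s) = 0
F = 39496 (F = 9 - (0 - 1*39487) = 9 - (0 - 39487) = 9 - 1*(-39487) = 9 + 39487 = 39496)
F/246224 = 39496/246224 = 39496*(1/246224) = 4937/30778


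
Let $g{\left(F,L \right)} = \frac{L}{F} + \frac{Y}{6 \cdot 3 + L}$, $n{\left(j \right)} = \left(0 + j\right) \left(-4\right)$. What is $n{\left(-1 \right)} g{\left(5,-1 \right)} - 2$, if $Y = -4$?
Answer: $- \frac{318}{85} \approx -3.7412$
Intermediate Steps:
$n{\left(j \right)} = - 4 j$ ($n{\left(j \right)} = j \left(-4\right) = - 4 j$)
$g{\left(F,L \right)} = - \frac{4}{18 + L} + \frac{L}{F}$ ($g{\left(F,L \right)} = \frac{L}{F} - \frac{4}{6 \cdot 3 + L} = \frac{L}{F} - \frac{4}{18 + L} = - \frac{4}{18 + L} + \frac{L}{F}$)
$n{\left(-1 \right)} g{\left(5,-1 \right)} - 2 = \left(-4\right) \left(-1\right) \frac{\left(-1\right)^{2} - 20 + 18 \left(-1\right)}{5 \left(18 - 1\right)} - 2 = 4 \frac{1 - 20 - 18}{5 \cdot 17} - 2 = 4 \cdot \frac{1}{5} \cdot \frac{1}{17} \left(-37\right) - 2 = 4 \left(- \frac{37}{85}\right) - 2 = - \frac{148}{85} - 2 = - \frac{318}{85}$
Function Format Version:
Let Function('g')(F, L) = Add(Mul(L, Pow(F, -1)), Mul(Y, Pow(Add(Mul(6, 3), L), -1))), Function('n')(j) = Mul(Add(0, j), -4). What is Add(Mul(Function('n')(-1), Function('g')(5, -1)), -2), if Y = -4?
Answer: Rational(-318, 85) ≈ -3.7412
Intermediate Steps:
Function('n')(j) = Mul(-4, j) (Function('n')(j) = Mul(j, -4) = Mul(-4, j))
Function('g')(F, L) = Add(Mul(-4, Pow(Add(18, L), -1)), Mul(L, Pow(F, -1))) (Function('g')(F, L) = Add(Mul(L, Pow(F, -1)), Mul(-4, Pow(Add(Mul(6, 3), L), -1))) = Add(Mul(L, Pow(F, -1)), Mul(-4, Pow(Add(18, L), -1))) = Add(Mul(-4, Pow(Add(18, L), -1)), Mul(L, Pow(F, -1))))
Add(Mul(Function('n')(-1), Function('g')(5, -1)), -2) = Add(Mul(Mul(-4, -1), Mul(Pow(5, -1), Pow(Add(18, -1), -1), Add(Pow(-1, 2), Mul(-4, 5), Mul(18, -1)))), -2) = Add(Mul(4, Mul(Rational(1, 5), Pow(17, -1), Add(1, -20, -18))), -2) = Add(Mul(4, Mul(Rational(1, 5), Rational(1, 17), -37)), -2) = Add(Mul(4, Rational(-37, 85)), -2) = Add(Rational(-148, 85), -2) = Rational(-318, 85)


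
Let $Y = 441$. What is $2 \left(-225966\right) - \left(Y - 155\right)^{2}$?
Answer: $-533728$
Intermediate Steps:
$2 \left(-225966\right) - \left(Y - 155\right)^{2} = 2 \left(-225966\right) - \left(441 - 155\right)^{2} = -451932 - 286^{2} = -451932 - 81796 = -533728$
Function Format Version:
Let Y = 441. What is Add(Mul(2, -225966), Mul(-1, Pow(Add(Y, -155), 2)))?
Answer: -533728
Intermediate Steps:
Add(Mul(2, -225966), Mul(-1, Pow(Add(Y, -155), 2))) = Add(Mul(2, -225966), Mul(-1, Pow(Add(441, -155), 2))) = Add(-451932, Mul(-1, Pow(286, 2))) = Add(-451932, Mul(-1, 81796)) = Add(-451932, -81796) = -533728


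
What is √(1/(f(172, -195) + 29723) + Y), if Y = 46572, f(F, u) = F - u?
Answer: √42166666063290/30090 ≈ 215.81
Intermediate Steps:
√(1/(f(172, -195) + 29723) + Y) = √(1/((172 - 1*(-195)) + 29723) + 46572) = √(1/((172 + 195) + 29723) + 46572) = √(1/(367 + 29723) + 46572) = √(1/30090 + 46572) = √(1401351481/30090) = √42166666063290/30090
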